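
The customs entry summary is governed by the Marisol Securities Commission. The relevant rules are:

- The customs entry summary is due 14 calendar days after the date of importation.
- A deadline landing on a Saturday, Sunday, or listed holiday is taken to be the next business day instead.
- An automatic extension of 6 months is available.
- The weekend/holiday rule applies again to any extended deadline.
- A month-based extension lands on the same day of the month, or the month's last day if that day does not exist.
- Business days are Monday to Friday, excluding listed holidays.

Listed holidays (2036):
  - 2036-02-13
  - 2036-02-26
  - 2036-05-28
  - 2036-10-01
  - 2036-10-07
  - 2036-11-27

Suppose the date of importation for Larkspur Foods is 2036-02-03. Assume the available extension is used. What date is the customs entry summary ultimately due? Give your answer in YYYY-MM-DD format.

Trigger date 2036-02-03 + 14 calendar days = 2036-02-17.
Because 2036-02-17 is a Sunday, the deadline becomes 2036-02-18 (Monday).
Applying the 6 months extension: 6 months after 2036-02-18 is 2036-08-18.
Since 2036-08-18 is a Monday and not a holiday, the date is unchanged.
Final deadline: 2036-08-18.

2036-08-18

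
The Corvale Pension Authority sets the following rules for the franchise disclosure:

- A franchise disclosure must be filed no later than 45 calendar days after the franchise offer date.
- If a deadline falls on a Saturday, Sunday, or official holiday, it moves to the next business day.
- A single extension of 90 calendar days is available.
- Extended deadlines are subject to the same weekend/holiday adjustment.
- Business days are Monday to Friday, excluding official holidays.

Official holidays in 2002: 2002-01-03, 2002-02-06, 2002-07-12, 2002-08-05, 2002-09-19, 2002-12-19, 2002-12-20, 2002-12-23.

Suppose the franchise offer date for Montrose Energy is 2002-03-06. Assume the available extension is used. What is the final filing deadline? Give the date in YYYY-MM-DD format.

From 2002-03-06, 45 calendar days later is 2002-04-20.
2002-04-20 falls on a Saturday. Rolling to the next business day gives 2002-04-22, a Monday.
Applying the 90-calendar-day extension: 2002-04-22 + 90 days = 2002-07-21.
Because 2002-07-21 is a Sunday, the deadline becomes 2002-07-22 (Monday).
The final due date is 2002-07-22.

2002-07-22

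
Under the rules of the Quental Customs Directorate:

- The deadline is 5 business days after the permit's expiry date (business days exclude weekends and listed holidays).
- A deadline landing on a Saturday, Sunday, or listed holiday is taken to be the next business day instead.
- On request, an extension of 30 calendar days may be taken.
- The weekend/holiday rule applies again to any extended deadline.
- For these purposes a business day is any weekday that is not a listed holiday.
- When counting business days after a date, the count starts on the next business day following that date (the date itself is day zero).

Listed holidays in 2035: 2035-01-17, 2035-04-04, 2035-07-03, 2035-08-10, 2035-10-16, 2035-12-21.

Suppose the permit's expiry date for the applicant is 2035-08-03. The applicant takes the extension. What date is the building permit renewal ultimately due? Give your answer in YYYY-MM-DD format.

2035-09-12

Counting 5 business days after 2035-08-03 (skipping weekends and listed holidays) reaches 2035-08-13.
2035-08-13 is a Monday and not a listed holiday, so it stands.
With the 30-day extension, 2035-08-13 becomes 2035-09-12.
2035-09-12 falls on a Wednesday, which is a business day, so no adjustment is needed.
Deadline: 2035-09-12.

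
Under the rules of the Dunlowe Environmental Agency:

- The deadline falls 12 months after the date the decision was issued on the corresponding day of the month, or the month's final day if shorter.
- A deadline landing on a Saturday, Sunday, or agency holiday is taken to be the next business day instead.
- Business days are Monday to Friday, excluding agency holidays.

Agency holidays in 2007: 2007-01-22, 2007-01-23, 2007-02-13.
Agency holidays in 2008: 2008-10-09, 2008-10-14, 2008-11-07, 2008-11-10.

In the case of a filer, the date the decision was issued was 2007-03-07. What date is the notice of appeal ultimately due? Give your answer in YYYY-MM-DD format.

2008-03-07

Moving 12 months forward from 2007-03-07 on the corresponding day gives 2008-03-07.
2008-03-07 falls on a Friday, which is a business day, so no adjustment is needed.
The final due date is 2008-03-07.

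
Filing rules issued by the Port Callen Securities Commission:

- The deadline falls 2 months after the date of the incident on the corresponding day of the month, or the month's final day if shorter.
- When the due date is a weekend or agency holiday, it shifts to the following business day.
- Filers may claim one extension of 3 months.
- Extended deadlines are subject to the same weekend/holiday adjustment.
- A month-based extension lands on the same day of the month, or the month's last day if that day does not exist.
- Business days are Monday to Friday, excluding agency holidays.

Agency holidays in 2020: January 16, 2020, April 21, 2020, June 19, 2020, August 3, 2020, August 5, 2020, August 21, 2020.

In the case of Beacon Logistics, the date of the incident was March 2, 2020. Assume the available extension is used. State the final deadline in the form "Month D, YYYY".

2 months from March 2, 2020 is May 2, 2020.
Because May 2, 2020 is a Saturday, the deadline becomes May 4, 2020 (Monday).
Add 3 months to May 4, 2020: August 4, 2020.
August 4, 2020 (Tuesday) is already a business day.
Final deadline: August 4, 2020.

August 4, 2020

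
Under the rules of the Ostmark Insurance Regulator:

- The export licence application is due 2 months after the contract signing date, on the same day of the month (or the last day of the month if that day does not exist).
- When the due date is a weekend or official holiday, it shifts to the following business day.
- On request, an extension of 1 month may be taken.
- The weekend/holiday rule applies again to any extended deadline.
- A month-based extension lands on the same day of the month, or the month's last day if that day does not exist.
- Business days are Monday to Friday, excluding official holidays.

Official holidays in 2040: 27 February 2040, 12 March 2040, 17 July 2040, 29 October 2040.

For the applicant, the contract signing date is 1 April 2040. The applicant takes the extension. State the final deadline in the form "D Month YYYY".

2 July 2040

2 months after 1 April 2040, on the same day of the month, is 1 June 2040.
1 June 2040 is a Friday and not a listed holiday, so it stands.
Add 1 month to 1 June 2040: 1 July 2040.
1 July 2040 is a Sunday, so it moves to the next business day, 2 July 2040 (Monday).
The final due date is 2 July 2040.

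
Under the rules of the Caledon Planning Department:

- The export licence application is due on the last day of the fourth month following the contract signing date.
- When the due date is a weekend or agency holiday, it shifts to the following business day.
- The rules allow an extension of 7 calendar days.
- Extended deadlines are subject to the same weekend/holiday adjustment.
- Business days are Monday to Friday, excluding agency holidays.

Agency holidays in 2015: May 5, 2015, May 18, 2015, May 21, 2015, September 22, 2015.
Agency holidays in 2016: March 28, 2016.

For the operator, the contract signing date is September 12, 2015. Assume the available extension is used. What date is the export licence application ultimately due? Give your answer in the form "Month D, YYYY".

4 months after September 12, 2015 is January 2016; that month ends on January 31, 2016.
January 31, 2016 is a Sunday; the next business day is February 1, 2016 (Monday).
Applying the 7-calendar-day extension: February 1, 2016 + 7 days = February 8, 2016.
February 8, 2016 (Monday) is already a business day.
So the filing is due February 8, 2016.

February 8, 2016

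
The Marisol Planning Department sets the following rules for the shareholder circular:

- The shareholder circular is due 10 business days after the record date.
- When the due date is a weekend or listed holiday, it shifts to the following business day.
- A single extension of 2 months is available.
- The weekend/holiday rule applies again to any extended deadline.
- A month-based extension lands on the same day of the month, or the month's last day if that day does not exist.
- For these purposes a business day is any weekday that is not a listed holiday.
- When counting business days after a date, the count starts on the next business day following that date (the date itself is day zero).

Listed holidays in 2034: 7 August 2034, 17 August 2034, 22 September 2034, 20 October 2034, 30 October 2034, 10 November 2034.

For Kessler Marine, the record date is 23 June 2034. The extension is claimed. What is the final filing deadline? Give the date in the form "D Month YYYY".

7 September 2034

10 business days after 23 June 2034, excluding weekends and holidays, is 7 July 2034.
Since 7 July 2034 is a Friday and not a holiday, the date is unchanged.
Applying the 2 months extension: 2 months after 7 July 2034 is 7 September 2034.
Since 7 September 2034 is a Thursday and not a holiday, the date is unchanged.
Deadline: 7 September 2034.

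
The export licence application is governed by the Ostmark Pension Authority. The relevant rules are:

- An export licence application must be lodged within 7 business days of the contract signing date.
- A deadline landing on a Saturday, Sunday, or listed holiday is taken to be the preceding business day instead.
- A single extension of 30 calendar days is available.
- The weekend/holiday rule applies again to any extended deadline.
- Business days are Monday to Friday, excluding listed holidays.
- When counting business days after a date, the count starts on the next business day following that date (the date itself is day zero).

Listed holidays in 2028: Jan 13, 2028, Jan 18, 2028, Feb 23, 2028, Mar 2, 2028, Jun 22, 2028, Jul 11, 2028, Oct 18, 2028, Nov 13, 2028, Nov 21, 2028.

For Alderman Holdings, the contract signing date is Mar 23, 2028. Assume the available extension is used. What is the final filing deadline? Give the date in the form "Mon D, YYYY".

7 business days after Mar 23, 2028, excluding weekends and holidays, is Apr 3, 2028.
Apr 3, 2028 falls on a Monday, which is a business day, so no adjustment is needed.
Add the 30 calendar-day extension to Apr 3, 2028: May 3, 2028.
May 3, 2028 falls on a Wednesday, which is a business day, so no adjustment is needed.
Final deadline: May 3, 2028.

May 3, 2028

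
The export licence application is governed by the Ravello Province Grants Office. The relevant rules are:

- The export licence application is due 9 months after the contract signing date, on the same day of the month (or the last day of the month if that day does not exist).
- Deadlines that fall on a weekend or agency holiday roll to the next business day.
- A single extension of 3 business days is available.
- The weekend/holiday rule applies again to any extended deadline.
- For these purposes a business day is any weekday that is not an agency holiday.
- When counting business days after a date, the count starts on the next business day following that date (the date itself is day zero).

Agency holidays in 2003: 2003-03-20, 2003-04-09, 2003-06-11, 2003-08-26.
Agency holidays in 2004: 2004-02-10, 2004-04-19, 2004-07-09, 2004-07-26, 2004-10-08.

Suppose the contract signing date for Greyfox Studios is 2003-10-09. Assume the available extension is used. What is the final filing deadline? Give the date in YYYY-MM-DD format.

9 months from 2003-10-09 is 2004-07-09.
2004-07-09 falls on a listed holiday. Rolling to the next business day gives 2004-07-12, a Monday.
Applying the 3-business-day extension: 3 business days after 2004-07-12 is 2004-07-15.
Since 2004-07-15 is a Thursday and not a holiday, the date is unchanged.
So the filing is due 2004-07-15.

2004-07-15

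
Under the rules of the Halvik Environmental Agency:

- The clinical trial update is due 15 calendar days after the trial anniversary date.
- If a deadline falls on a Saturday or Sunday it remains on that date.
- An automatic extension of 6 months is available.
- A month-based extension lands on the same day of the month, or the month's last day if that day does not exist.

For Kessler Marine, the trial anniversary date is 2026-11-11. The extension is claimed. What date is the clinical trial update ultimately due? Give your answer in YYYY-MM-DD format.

15 calendar days after 2026-11-11 is 2026-11-26.
2026-11-26 is a Thursday; no weekend or holiday adjustment applies.
Applying the 6 months extension: 6 months after 2026-11-26 is 2027-05-26.
No adjustment is made for weekends or holidays, so 2027-05-26 stands.
So the filing is due 2027-05-26.

2027-05-26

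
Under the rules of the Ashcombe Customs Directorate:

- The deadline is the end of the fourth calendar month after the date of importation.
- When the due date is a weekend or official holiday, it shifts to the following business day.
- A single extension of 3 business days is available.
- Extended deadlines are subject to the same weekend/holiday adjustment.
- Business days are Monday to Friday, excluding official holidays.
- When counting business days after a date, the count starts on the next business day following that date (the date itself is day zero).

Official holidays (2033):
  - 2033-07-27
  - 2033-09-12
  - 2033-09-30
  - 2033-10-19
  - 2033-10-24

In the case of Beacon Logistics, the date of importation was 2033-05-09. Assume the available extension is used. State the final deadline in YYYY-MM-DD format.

4 months after 2033-05-09 falls in September 2033; the last day of that month is 2033-09-30.
2033-09-30 is a listed holiday; the next business day is 2033-10-03 (Monday).
Applying the 3-business-day extension: 3 business days after 2033-10-03 is 2033-10-06.
2033-10-06 is a Thursday and not a listed holiday, so it stands.
So the filing is due 2033-10-06.

2033-10-06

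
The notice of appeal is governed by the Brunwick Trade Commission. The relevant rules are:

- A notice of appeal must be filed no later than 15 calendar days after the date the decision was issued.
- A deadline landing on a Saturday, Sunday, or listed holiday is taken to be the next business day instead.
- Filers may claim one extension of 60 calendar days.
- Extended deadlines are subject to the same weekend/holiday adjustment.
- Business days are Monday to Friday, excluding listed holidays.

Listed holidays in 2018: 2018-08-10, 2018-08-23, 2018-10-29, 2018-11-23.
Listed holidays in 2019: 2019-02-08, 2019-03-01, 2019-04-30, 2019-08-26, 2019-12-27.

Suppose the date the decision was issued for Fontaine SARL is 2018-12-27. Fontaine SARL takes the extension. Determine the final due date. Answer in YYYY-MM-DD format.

From 2018-12-27, 15 calendar days later is 2019-01-11.
2019-01-11 is a Friday and not a listed holiday, so it stands.
Applying the 60-calendar-day extension: 2019-01-11 + 60 days = 2019-03-12.
2019-03-12 (Tuesday) is already a business day.
The final due date is 2019-03-12.

2019-03-12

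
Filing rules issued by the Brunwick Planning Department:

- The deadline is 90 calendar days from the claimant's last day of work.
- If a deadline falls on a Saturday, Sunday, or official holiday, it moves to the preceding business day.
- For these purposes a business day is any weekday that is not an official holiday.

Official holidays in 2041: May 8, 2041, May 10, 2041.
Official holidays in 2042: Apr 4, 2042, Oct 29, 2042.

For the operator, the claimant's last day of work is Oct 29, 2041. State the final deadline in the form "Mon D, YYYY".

Trigger date Oct 29, 2041 + 90 calendar days = Jan 27, 2042.
Jan 27, 2042 (Monday) is already a business day.
Deadline: Jan 27, 2042.

Jan 27, 2042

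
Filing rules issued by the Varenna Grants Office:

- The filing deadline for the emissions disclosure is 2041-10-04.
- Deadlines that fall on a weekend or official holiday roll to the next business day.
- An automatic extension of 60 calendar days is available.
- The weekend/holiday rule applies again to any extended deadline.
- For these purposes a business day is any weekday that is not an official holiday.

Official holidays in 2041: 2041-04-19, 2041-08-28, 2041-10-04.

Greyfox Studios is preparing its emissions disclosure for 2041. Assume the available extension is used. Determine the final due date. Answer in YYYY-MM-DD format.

The statutory due date is 2041-10-04.
2041-10-04 falls on a listed holiday. Rolling to the next business day gives 2041-10-07, a Monday.
The 60-calendar-day extension moves the deadline from 2041-10-07 to 2041-12-06.
2041-12-06 (Friday) is already a business day.
Final deadline: 2041-12-06.

2041-12-06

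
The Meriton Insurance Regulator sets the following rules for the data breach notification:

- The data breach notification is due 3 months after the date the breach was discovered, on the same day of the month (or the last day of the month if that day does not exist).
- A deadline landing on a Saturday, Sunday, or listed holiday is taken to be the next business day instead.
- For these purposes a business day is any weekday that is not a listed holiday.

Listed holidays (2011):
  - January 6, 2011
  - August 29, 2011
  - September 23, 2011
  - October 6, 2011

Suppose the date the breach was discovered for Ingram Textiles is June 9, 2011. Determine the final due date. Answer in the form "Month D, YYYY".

Moving 3 months forward from June 9, 2011 on the corresponding day gives September 9, 2011.
September 9, 2011 (Friday) is already a business day.
So the filing is due September 9, 2011.

September 9, 2011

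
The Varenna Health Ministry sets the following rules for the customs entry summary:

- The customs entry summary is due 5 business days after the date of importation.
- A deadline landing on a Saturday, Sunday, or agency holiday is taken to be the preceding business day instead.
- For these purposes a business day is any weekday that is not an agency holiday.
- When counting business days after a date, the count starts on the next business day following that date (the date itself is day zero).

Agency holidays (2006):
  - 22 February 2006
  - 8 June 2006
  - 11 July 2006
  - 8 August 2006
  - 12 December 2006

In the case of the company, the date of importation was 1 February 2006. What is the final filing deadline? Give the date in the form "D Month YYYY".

8 February 2006

5 business days after 1 February 2006, excluding weekends and holidays, is 8 February 2006.
8 February 2006 is a Wednesday and not a listed holiday, so it stands.
Deadline: 8 February 2006.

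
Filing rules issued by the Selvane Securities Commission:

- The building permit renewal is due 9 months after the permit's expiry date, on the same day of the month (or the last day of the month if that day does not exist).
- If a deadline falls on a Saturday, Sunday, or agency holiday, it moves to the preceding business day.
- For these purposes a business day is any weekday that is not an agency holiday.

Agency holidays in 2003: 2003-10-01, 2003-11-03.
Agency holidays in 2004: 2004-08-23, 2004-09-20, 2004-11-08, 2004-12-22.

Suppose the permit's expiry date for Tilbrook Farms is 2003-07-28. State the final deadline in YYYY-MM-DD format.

2004-04-28

9 months from 2003-07-28 is 2004-04-28.
Since 2004-04-28 is a Wednesday and not a holiday, the date is unchanged.
So the filing is due 2004-04-28.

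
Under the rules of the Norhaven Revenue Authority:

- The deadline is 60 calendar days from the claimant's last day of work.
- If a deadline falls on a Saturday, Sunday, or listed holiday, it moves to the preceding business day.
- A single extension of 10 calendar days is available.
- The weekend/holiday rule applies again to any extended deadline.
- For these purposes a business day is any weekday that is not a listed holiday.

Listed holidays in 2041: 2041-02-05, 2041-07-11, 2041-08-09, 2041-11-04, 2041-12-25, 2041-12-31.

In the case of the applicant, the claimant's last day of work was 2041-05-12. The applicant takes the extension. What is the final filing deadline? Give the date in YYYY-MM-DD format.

From 2041-05-12, 60 calendar days later is 2041-07-11.
2041-07-11 falls on a listed holiday. Rolling to the preceding business day gives 2041-07-10, a Wednesday.
The 10-calendar-day extension moves the deadline from 2041-07-10 to 2041-07-20.
2041-07-20 is a Saturday; the preceding business day is 2041-07-19 (Friday).
Deadline: 2041-07-19.

2041-07-19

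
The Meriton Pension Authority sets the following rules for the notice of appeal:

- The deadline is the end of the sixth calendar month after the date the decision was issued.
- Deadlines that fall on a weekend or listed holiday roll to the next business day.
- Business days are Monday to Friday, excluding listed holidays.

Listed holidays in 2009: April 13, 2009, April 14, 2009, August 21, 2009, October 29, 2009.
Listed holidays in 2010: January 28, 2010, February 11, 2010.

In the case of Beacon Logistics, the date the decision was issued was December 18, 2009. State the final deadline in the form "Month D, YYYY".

6 months after December 18, 2009 is June 2010; that month ends on June 30, 2010.
Since June 30, 2010 is a Wednesday and not a holiday, the date is unchanged.
Final deadline: June 30, 2010.

June 30, 2010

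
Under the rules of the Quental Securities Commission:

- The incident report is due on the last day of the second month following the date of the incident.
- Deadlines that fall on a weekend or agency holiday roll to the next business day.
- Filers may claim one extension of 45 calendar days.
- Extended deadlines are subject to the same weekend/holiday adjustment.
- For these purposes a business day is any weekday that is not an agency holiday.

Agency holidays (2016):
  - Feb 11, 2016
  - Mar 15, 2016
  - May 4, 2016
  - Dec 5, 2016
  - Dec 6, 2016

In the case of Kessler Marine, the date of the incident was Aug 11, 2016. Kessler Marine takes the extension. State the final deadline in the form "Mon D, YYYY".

2 months after Aug 11, 2016 falls in October 2016; the last day of that month is Oct 31, 2016.
Oct 31, 2016 is a Monday and not a listed holiday, so it stands.
With the 45-day extension, Oct 31, 2016 becomes Dec 15, 2016.
Dec 15, 2016 falls on a Thursday, which is a business day, so no adjustment is needed.
So the filing is due Dec 15, 2016.

Dec 15, 2016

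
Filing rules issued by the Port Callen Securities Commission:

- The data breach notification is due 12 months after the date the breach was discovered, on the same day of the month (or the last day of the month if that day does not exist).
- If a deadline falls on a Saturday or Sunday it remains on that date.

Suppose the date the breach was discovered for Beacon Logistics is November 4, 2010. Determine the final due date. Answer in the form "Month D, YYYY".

12 months after November 4, 2010, on the same day of the month, is November 4, 2011.
November 4, 2011 falls on a Friday. The rules make no weekend/holiday allowance, so it remains November 4, 2011.
The final due date is November 4, 2011.

November 4, 2011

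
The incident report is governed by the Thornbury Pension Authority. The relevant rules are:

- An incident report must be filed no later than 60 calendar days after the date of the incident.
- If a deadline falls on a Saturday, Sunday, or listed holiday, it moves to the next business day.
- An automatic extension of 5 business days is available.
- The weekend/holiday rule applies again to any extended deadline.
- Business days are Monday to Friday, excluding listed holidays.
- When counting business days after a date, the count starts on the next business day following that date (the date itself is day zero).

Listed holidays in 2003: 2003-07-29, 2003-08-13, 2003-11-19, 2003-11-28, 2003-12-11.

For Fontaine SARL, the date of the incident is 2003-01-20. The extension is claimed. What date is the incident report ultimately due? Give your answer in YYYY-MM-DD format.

2003-03-28

From 2003-01-20, 60 calendar days later is 2003-03-21.
2003-03-21 (Friday) is already a business day.
Applying the 5-business-day extension: 5 business days after 2003-03-21 is 2003-03-28.
2003-03-28 is a Friday and not a listed holiday, so it stands.
The final due date is 2003-03-28.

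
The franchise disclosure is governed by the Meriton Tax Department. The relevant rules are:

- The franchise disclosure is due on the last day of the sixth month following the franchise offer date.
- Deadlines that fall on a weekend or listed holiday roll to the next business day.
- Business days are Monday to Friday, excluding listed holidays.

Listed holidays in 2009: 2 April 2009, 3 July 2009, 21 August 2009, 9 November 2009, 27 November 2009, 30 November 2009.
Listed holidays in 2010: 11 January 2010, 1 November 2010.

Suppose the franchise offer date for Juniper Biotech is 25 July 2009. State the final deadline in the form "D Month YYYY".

The sixth month after 25 July 2009 is January 2010, whose last day is 31 January 2010.
31 January 2010 is a Sunday, so it moves to the next business day, 1 February 2010 (Monday).
Deadline: 1 February 2010.

1 February 2010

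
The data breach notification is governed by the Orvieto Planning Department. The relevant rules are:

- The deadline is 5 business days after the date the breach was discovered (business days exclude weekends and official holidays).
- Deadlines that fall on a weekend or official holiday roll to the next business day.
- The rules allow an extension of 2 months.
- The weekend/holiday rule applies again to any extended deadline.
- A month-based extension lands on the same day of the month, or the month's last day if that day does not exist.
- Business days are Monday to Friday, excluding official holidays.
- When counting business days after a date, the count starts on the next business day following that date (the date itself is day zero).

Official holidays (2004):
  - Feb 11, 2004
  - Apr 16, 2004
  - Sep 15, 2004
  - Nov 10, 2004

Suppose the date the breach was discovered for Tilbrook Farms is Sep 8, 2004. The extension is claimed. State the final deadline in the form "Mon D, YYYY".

Nov 16, 2004

Counting 5 business days after Sep 8, 2004 (skipping weekends and listed holidays) reaches Sep 16, 2004.
Sep 16, 2004 is a Thursday and not a listed holiday, so it stands.
The 2 months extension carries Sep 16, 2004 to Nov 16, 2004.
Nov 16, 2004 falls on a Tuesday, which is a business day, so no adjustment is needed.
The final due date is Nov 16, 2004.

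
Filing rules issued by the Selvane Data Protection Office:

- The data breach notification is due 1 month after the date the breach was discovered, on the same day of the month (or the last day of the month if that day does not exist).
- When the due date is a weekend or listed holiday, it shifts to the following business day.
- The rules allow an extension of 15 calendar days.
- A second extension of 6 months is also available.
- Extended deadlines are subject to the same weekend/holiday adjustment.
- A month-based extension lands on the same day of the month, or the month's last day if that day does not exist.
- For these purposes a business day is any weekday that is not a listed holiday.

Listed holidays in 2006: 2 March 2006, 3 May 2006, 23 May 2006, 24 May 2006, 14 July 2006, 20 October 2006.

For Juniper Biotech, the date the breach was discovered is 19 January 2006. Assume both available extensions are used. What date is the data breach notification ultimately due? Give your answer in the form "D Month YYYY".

7 September 2006

1 month after 19 January 2006, on the same day of the month, is 19 February 2006.
19 February 2006 is a Sunday; the next business day is 20 February 2006 (Monday).
With the 15-day extension, 20 February 2006 becomes 7 March 2006.
7 March 2006 (Tuesday) is already a business day.
Add 6 months to 7 March 2006: 7 September 2006.
7 September 2006 (Thursday) is already a business day.
Final deadline: 7 September 2006.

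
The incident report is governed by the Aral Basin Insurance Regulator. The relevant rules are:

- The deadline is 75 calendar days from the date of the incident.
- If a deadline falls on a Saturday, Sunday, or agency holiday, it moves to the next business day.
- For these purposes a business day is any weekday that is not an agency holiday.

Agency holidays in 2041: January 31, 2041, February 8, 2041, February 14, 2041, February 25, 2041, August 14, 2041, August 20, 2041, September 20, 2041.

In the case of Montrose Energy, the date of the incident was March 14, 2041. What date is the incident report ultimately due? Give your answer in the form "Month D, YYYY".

May 28, 2041

75 calendar days after March 14, 2041 is May 28, 2041.
May 28, 2041 is a Tuesday and not a listed holiday, so it stands.
So the filing is due May 28, 2041.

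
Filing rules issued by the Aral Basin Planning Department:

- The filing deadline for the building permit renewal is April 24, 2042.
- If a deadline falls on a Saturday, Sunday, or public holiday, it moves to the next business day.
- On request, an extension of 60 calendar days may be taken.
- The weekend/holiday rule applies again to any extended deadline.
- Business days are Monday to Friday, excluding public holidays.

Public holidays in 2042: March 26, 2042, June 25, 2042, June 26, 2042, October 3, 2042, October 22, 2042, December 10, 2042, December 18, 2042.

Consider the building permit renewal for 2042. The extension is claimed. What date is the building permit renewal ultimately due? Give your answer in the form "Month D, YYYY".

The stated deadline is April 24, 2042.
April 24, 2042 falls on a Thursday, which is a business day, so no adjustment is needed.
Applying the 60-calendar-day extension: April 24, 2042 + 60 days = June 23, 2042.
June 23, 2042 falls on a Monday, which is a business day, so no adjustment is needed.
The final due date is June 23, 2042.

June 23, 2042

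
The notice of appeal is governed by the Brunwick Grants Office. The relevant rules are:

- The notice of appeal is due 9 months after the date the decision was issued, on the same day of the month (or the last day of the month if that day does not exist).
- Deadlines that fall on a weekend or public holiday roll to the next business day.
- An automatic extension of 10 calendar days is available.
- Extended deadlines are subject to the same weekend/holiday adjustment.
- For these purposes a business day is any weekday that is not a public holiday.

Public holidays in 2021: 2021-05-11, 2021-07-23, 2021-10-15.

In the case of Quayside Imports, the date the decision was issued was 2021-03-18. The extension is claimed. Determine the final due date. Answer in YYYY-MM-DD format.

Moving 9 months forward from 2021-03-18 on the corresponding day gives 2021-12-18.
2021-12-18 falls on a Saturday. Rolling to the next business day gives 2021-12-20, a Monday.
With the 10-day extension, 2021-12-20 becomes 2021-12-30.
2021-12-30 is a Thursday and not a listed holiday, so it stands.
Deadline: 2021-12-30.

2021-12-30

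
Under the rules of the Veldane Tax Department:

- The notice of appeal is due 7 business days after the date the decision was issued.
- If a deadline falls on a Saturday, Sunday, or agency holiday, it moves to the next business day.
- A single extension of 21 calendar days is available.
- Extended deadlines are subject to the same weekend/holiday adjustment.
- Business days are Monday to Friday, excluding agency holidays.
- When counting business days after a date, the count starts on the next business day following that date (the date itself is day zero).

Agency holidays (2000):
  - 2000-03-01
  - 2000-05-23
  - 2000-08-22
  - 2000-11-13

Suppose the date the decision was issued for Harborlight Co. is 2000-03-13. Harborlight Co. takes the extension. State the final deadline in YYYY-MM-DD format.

7 business days after 2000-03-13, excluding weekends and holidays, is 2000-03-22.
Since 2000-03-22 is a Wednesday and not a holiday, the date is unchanged.
With the 21-day extension, 2000-03-22 becomes 2000-04-12.
Since 2000-04-12 is a Wednesday and not a holiday, the date is unchanged.
So the filing is due 2000-04-12.

2000-04-12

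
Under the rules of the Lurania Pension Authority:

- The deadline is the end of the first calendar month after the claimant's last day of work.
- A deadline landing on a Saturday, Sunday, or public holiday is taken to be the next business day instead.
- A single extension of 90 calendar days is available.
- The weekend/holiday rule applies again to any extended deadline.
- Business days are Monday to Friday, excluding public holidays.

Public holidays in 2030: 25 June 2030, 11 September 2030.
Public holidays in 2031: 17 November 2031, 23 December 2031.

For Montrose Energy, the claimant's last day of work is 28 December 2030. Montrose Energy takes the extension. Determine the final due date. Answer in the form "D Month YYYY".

1 May 2031

The first month after 28 December 2030 is January 2031, whose last day is 31 January 2031.
31 January 2031 is a Friday and not a listed holiday, so it stands.
The 90-calendar-day extension moves the deadline from 31 January 2031 to 1 May 2031.
Since 1 May 2031 is a Thursday and not a holiday, the date is unchanged.
Deadline: 1 May 2031.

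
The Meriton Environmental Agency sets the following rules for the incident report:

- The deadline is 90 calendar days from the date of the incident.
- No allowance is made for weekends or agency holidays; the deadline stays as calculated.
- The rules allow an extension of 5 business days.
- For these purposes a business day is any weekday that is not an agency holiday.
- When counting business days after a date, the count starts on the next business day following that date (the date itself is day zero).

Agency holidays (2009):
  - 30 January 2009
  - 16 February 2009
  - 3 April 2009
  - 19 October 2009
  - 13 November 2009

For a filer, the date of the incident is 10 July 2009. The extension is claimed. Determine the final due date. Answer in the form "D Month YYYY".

Adding 90 calendar days to 10 July 2009 gives 8 October 2009.
8 October 2009 falls on a Thursday. The rules make no weekend/holiday allowance, so it remains 8 October 2009.
Counting 5 further business days from 8 October 2009 reaches 15 October 2009.
15 October 2009 is a Thursday; no weekend or holiday adjustment applies.
Final deadline: 15 October 2009.

15 October 2009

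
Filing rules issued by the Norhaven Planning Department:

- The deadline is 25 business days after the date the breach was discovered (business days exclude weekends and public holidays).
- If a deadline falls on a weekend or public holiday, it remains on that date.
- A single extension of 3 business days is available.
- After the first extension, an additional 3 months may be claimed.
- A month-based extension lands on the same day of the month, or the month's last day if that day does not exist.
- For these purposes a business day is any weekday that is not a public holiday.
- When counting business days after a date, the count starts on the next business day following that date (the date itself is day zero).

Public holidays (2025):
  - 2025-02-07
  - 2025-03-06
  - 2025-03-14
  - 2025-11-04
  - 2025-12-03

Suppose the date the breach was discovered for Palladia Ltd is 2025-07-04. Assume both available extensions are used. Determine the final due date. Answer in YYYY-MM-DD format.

2025-11-13

Starting the day after 2025-07-04 and counting 25 business days lands on 2025-08-08.
2025-08-08 falls on a Friday. The rules make no weekend/holiday allowance, so it remains 2025-08-08.
Counting 3 further business days from 2025-08-08 reaches 2025-08-13.
No adjustment is made for weekends or holidays, so 2025-08-13 stands.
Add 3 months to 2025-08-13: 2025-11-13.
2025-11-13 is a Thursday; no weekend or holiday adjustment applies.
Final deadline: 2025-11-13.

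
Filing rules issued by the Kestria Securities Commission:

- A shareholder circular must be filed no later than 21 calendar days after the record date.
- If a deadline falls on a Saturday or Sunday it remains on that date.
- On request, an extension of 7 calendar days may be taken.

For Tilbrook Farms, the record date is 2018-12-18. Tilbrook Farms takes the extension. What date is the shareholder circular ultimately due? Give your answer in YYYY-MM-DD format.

Trigger date 2018-12-18 + 21 calendar days = 2019-01-08.
2019-01-08 is a Tuesday; no weekend or holiday adjustment applies.
The 7-calendar-day extension moves the deadline from 2019-01-08 to 2019-01-15.
2019-01-15 falls on a Tuesday. The rules make no weekend/holiday allowance, so it remains 2019-01-15.
Deadline: 2019-01-15.

2019-01-15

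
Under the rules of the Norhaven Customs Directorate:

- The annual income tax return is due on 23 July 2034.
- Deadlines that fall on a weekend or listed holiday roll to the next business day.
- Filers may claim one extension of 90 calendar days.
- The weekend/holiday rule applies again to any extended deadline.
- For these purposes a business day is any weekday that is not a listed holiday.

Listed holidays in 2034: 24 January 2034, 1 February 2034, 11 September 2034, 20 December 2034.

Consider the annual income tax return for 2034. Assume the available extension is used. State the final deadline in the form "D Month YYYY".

Start from the fixed due date, 23 July 2034.
Because 23 July 2034 is a Sunday, the deadline becomes 24 July 2034 (Monday).
Applying the 90-calendar-day extension: 24 July 2034 + 90 days = 22 October 2034.
22 October 2034 is a Sunday, so it moves to the next business day, 23 October 2034 (Monday).
Final deadline: 23 October 2034.

23 October 2034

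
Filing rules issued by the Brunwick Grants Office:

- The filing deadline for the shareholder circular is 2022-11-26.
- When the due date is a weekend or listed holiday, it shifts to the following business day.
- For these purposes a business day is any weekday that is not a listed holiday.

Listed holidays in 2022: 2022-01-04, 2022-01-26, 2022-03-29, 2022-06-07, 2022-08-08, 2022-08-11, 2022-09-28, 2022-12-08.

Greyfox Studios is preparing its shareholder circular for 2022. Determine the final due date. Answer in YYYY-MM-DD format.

The stated deadline is 2022-11-26.
2022-11-26 is a Saturday, so it moves to the next business day, 2022-11-28 (Monday).
Deadline: 2022-11-28.

2022-11-28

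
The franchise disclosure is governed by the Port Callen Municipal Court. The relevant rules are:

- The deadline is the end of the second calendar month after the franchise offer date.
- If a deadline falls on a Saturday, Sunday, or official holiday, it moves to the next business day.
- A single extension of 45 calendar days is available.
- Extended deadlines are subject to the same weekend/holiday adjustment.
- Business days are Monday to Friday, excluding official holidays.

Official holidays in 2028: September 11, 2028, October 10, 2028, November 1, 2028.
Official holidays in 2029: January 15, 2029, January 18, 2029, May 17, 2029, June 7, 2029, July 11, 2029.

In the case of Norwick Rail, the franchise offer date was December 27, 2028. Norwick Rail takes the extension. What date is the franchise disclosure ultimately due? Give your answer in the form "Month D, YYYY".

The second month after December 27, 2028 is February 2029, whose last day is February 28, 2029.
February 28, 2029 falls on a Wednesday, which is a business day, so no adjustment is needed.
Add the 45 calendar-day extension to February 28, 2029: April 14, 2029.
April 14, 2029 falls on a Saturday. Rolling to the next business day gives April 16, 2029, a Monday.
Final deadline: April 16, 2029.

April 16, 2029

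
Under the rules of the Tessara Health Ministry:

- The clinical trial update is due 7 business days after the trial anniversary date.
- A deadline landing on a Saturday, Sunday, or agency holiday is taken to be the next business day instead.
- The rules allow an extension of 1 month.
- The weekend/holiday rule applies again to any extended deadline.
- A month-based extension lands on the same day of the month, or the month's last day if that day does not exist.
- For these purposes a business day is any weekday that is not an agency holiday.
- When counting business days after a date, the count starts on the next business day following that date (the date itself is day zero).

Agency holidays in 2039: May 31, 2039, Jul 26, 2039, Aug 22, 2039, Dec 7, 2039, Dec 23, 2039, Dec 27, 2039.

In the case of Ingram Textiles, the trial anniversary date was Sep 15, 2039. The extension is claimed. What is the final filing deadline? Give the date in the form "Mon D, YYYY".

Starting the day after Sep 15, 2039 and counting 7 business days lands on Sep 26, 2039.
Sep 26, 2039 falls on a Monday, which is a business day, so no adjustment is needed.
Applying the 1 month extension: 1 month after Sep 26, 2039 is Oct 26, 2039.
Since Oct 26, 2039 is a Wednesday and not a holiday, the date is unchanged.
The final due date is Oct 26, 2039.

Oct 26, 2039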